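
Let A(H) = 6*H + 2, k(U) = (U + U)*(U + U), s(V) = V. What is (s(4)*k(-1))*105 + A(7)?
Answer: 1724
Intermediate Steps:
k(U) = 4*U**2 (k(U) = (2*U)*(2*U) = 4*U**2)
A(H) = 2 + 6*H
(s(4)*k(-1))*105 + A(7) = (4*(4*(-1)**2))*105 + (2 + 6*7) = (4*(4*1))*105 + (2 + 42) = (4*4)*105 + 44 = 16*105 + 44 = 1680 + 44 = 1724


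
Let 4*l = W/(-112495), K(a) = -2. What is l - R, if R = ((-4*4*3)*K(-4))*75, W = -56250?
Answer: -323979975/44998 ≈ -7199.9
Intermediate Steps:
l = 5625/44998 (l = (-56250/(-112495))/4 = (-56250*(-1/112495))/4 = (1/4)*(11250/22499) = 5625/44998 ≈ 0.12501)
R = 7200 (R = ((-4*4*3)*(-2))*75 = (-16*3*(-2))*75 = -48*(-2)*75 = 96*75 = 7200)
l - R = 5625/44998 - 1*7200 = 5625/44998 - 7200 = -323979975/44998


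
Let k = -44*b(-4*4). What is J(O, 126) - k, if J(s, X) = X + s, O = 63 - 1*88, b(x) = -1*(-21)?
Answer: 1025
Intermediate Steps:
b(x) = 21
O = -25 (O = 63 - 88 = -25)
k = -924 (k = -44*21 = -924)
J(O, 126) - k = (126 - 25) - 1*(-924) = 101 + 924 = 1025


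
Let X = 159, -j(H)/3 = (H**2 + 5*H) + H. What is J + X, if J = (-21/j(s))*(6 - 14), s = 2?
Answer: 311/2 ≈ 155.50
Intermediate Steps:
j(H) = -18*H - 3*H**2 (j(H) = -3*((H**2 + 5*H) + H) = -3*(H**2 + 6*H) = -18*H - 3*H**2)
J = -7/2 (J = (-21*(-1/(6*(6 + 2))))*(6 - 14) = -21/((-3*2*8))*(-8) = -21/(-48)*(-8) = -21*(-1/48)*(-8) = (7/16)*(-8) = -7/2 ≈ -3.5000)
J + X = -7/2 + 159 = 311/2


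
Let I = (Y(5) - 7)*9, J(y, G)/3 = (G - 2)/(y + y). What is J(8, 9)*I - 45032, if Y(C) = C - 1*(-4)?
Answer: -360067/8 ≈ -45008.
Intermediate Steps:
Y(C) = 4 + C (Y(C) = C + 4 = 4 + C)
J(y, G) = 3*(-2 + G)/(2*y) (J(y, G) = 3*((G - 2)/(y + y)) = 3*((-2 + G)/((2*y))) = 3*((-2 + G)*(1/(2*y))) = 3*((-2 + G)/(2*y)) = 3*(-2 + G)/(2*y))
I = 18 (I = ((4 + 5) - 7)*9 = (9 - 7)*9 = 2*9 = 18)
J(8, 9)*I - 45032 = ((3/2)*(-2 + 9)/8)*18 - 45032 = ((3/2)*(1/8)*7)*18 - 45032 = (21/16)*18 - 45032 = 189/8 - 45032 = -360067/8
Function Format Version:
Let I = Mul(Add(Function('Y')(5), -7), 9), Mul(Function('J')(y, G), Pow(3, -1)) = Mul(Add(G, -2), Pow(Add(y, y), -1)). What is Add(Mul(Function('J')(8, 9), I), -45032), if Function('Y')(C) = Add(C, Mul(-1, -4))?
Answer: Rational(-360067, 8) ≈ -45008.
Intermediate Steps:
Function('Y')(C) = Add(4, C) (Function('Y')(C) = Add(C, 4) = Add(4, C))
Function('J')(y, G) = Mul(Rational(3, 2), Pow(y, -1), Add(-2, G)) (Function('J')(y, G) = Mul(3, Mul(Add(G, -2), Pow(Add(y, y), -1))) = Mul(3, Mul(Add(-2, G), Pow(Mul(2, y), -1))) = Mul(3, Mul(Add(-2, G), Mul(Rational(1, 2), Pow(y, -1)))) = Mul(3, Mul(Rational(1, 2), Pow(y, -1), Add(-2, G))) = Mul(Rational(3, 2), Pow(y, -1), Add(-2, G)))
I = 18 (I = Mul(Add(Add(4, 5), -7), 9) = Mul(Add(9, -7), 9) = Mul(2, 9) = 18)
Add(Mul(Function('J')(8, 9), I), -45032) = Add(Mul(Mul(Rational(3, 2), Pow(8, -1), Add(-2, 9)), 18), -45032) = Add(Mul(Mul(Rational(3, 2), Rational(1, 8), 7), 18), -45032) = Add(Mul(Rational(21, 16), 18), -45032) = Add(Rational(189, 8), -45032) = Rational(-360067, 8)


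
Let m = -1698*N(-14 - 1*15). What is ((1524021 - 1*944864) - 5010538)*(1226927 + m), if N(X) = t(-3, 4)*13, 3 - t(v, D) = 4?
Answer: -5534799300381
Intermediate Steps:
t(v, D) = -1 (t(v, D) = 3 - 1*4 = 3 - 4 = -1)
N(X) = -13 (N(X) = -1*13 = -13)
m = 22074 (m = -1698*(-13) = 22074)
((1524021 - 1*944864) - 5010538)*(1226927 + m) = ((1524021 - 1*944864) - 5010538)*(1226927 + 22074) = ((1524021 - 944864) - 5010538)*1249001 = (579157 - 5010538)*1249001 = -4431381*1249001 = -5534799300381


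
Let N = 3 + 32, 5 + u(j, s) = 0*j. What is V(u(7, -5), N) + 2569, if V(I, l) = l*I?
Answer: 2394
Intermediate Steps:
u(j, s) = -5 (u(j, s) = -5 + 0*j = -5 + 0 = -5)
N = 35
V(I, l) = I*l
V(u(7, -5), N) + 2569 = -5*35 + 2569 = -175 + 2569 = 2394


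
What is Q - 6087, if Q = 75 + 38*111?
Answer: -1794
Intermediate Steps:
Q = 4293 (Q = 75 + 4218 = 4293)
Q - 6087 = 4293 - 6087 = -1794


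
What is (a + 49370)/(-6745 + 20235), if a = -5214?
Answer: 1162/355 ≈ 3.2732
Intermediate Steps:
(a + 49370)/(-6745 + 20235) = (-5214 + 49370)/(-6745 + 20235) = 44156/13490 = 44156*(1/13490) = 1162/355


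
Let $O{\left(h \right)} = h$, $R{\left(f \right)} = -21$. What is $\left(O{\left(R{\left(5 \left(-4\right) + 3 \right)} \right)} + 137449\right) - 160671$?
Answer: $-23243$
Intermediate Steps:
$\left(O{\left(R{\left(5 \left(-4\right) + 3 \right)} \right)} + 137449\right) - 160671 = \left(-21 + 137449\right) - 160671 = 137428 - 160671 = -23243$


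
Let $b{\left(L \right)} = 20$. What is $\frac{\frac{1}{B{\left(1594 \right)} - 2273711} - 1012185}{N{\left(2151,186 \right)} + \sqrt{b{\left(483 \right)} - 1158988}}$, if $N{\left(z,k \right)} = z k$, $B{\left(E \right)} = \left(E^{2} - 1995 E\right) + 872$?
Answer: $- \frac{294814983807225279}{116532256090214503} + \frac{1473758061053 i \sqrt{289742}}{116532256090214503} \approx -2.5299 + 0.0068075 i$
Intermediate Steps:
$B{\left(E \right)} = 872 + E^{2} - 1995 E$
$N{\left(z,k \right)} = k z$
$\frac{\frac{1}{B{\left(1594 \right)} - 2273711} - 1012185}{N{\left(2151,186 \right)} + \sqrt{b{\left(483 \right)} - 1158988}} = \frac{\frac{1}{\left(872 + 1594^{2} - 3180030\right) - 2273711} - 1012185}{186 \cdot 2151 + \sqrt{20 - 1158988}} = \frac{\frac{1}{\left(872 + 2540836 - 3180030\right) - 2273711} - 1012185}{400086 + \sqrt{-1158968}} = \frac{\frac{1}{-638322 - 2273711} - 1012185}{400086 + 2 i \sqrt{289742}} = \frac{\frac{1}{-2912033} - 1012185}{400086 + 2 i \sqrt{289742}} = \frac{- \frac{1}{2912033} - 1012185}{400086 + 2 i \sqrt{289742}} = - \frac{2947516122106}{2912033 \left(400086 + 2 i \sqrt{289742}\right)}$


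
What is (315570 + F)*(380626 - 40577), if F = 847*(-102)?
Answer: 77931069624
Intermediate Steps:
F = -86394
(315570 + F)*(380626 - 40577) = (315570 - 86394)*(380626 - 40577) = 229176*340049 = 77931069624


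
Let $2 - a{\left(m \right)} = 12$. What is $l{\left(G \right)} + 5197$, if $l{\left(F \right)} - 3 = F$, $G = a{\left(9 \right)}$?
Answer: $5190$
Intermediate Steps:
$a{\left(m \right)} = -10$ ($a{\left(m \right)} = 2 - 12 = -10$)
$G = -10$
$l{\left(F \right)} = 3 + F$
$l{\left(G \right)} + 5197 = \left(3 - 10\right) + 5197 = -7 + 5197 = 5190$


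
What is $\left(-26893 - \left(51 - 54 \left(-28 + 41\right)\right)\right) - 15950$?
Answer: $-42192$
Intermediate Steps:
$\left(-26893 - \left(51 - 54 \left(-28 + 41\right)\right)\right) - 15950 = \left(-26893 + \left(54 \cdot 13 - 51\right)\right) - 15950 = \left(-26893 + \left(702 - 51\right)\right) - 15950 = \left(-26893 + 651\right) - 15950 = -26242 - 15950 = -42192$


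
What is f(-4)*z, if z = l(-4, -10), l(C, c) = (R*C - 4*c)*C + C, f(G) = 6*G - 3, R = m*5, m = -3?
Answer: 10908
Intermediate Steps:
R = -15 (R = -3*5 = -15)
f(G) = -3 + 6*G
l(C, c) = C + C*(-15*C - 4*c) (l(C, c) = (-15*C - 4*c)*C + C = C*(-15*C - 4*c) + C = C + C*(-15*C - 4*c))
z = -404 (z = -4*(1 - 15*(-4) - 4*(-10)) = -4*(1 + 60 + 40) = -4*101 = -404)
f(-4)*z = (-3 + 6*(-4))*(-404) = (-3 - 24)*(-404) = -27*(-404) = 10908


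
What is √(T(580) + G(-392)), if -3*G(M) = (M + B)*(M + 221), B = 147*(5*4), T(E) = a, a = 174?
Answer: √145410 ≈ 381.33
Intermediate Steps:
T(E) = 174
B = 2940 (B = 147*20 = 2940)
G(M) = -(221 + M)*(2940 + M)/3 (G(M) = -(M + 2940)*(M + 221)/3 = -(2940 + M)*(221 + M)/3 = -(221 + M)*(2940 + M)/3)
√(T(580) + G(-392)) = √(174 + (-216580 - 3161/3*(-392) - ⅓*(-392)²)) = √(174 + (-216580 + 1239112/3 - ⅓*153664)) = √(174 + (-216580 + 1239112/3 - 153664/3)) = √(174 + 145236) = √145410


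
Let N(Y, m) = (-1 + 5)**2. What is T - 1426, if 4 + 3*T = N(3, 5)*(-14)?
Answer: -1502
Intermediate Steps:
N(Y, m) = 16 (N(Y, m) = 4**2 = 16)
T = -76 (T = -4/3 + (16*(-14))/3 = -4/3 + (1/3)*(-224) = -4/3 - 224/3 = -76)
T - 1426 = -76 - 1426 = -1502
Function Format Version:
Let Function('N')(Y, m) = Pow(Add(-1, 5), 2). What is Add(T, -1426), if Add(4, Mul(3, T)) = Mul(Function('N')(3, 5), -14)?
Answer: -1502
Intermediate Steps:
Function('N')(Y, m) = 16 (Function('N')(Y, m) = Pow(4, 2) = 16)
T = -76 (T = Add(Rational(-4, 3), Mul(Rational(1, 3), Mul(16, -14))) = Add(Rational(-4, 3), Mul(Rational(1, 3), -224)) = Add(Rational(-4, 3), Rational(-224, 3)) = -76)
Add(T, -1426) = Add(-76, -1426) = -1502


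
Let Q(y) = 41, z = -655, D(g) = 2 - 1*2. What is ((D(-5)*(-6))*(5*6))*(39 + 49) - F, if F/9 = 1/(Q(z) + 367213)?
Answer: -1/40806 ≈ -2.4506e-5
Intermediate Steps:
D(g) = 0 (D(g) = 2 - 2 = 0)
F = 1/40806 (F = 9/(41 + 367213) = 9/367254 = 9*(1/367254) = 1/40806 ≈ 2.4506e-5)
((D(-5)*(-6))*(5*6))*(39 + 49) - F = ((0*(-6))*(5*6))*(39 + 49) - 1*1/40806 = (0*30)*88 - 1/40806 = 0*88 - 1/40806 = 0 - 1/40806 = -1/40806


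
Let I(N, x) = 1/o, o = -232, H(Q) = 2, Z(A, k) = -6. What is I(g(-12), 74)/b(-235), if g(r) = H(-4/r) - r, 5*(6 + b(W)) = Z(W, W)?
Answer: 5/8352 ≈ 0.00059866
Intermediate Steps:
b(W) = -36/5 (b(W) = -6 + (⅕)*(-6) = -6 - 6/5 = -36/5)
g(r) = 2 - r
I(N, x) = -1/232 (I(N, x) = 1/(-232) = -1/232)
I(g(-12), 74)/b(-235) = -1/(232*(-36/5)) = -1/232*(-5/36) = 5/8352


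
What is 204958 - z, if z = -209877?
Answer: 414835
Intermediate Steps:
204958 - z = 204958 - 1*(-209877) = 204958 + 209877 = 414835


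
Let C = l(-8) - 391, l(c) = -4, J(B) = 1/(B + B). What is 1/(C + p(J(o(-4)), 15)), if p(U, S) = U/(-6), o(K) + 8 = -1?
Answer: -108/42659 ≈ -0.0025317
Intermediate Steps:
o(K) = -9 (o(K) = -8 - 1 = -9)
J(B) = 1/(2*B)
p(U, S) = -U/6 (p(U, S) = U*(-⅙) = -U/6)
C = -395 (C = -4 - 391 = -395)
1/(C + p(J(o(-4)), 15)) = 1/(-395 - 1/(12*(-9))) = 1/(-395 - (-1)/(12*9)) = 1/(-395 - ⅙*(-1/18)) = 1/(-395 + 1/108) = 1/(-42659/108) = -108/42659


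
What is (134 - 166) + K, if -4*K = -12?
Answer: -29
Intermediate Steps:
K = 3 (K = -¼*(-12) = 3)
(134 - 166) + K = (134 - 166) + 3 = -32 + 3 = -29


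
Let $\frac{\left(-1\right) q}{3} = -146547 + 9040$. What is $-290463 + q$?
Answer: $122058$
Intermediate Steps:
$q = 412521$ ($q = - 3 \left(-146547 + 9040\right) = \left(-3\right) \left(-137507\right) = 412521$)
$-290463 + q = -290463 + 412521 = 122058$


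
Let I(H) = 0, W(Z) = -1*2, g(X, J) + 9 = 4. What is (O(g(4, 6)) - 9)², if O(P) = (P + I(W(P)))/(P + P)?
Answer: 289/4 ≈ 72.250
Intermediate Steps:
g(X, J) = -5 (g(X, J) = -9 + 4 = -5)
W(Z) = -2
O(P) = ½ (O(P) = (P + 0)/(P + P) = P/((2*P)) = P*(1/(2*P)) = ½)
(O(g(4, 6)) - 9)² = (½ - 9)² = (-17/2)² = 289/4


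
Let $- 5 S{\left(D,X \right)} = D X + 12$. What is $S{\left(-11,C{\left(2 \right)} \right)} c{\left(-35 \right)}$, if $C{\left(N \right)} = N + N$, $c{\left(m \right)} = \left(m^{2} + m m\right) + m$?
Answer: $15456$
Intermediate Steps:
$c{\left(m \right)} = m + 2 m^{2}$ ($c{\left(m \right)} = \left(m^{2} + m^{2}\right) + m = 2 m^{2} + m = m + 2 m^{2}$)
$C{\left(N \right)} = 2 N$
$S{\left(D,X \right)} = - \frac{12}{5} - \frac{D X}{5}$ ($S{\left(D,X \right)} = - \frac{D X + 12}{5} = - \frac{12 + D X}{5} = - \frac{12}{5} - \frac{D X}{5}$)
$S{\left(-11,C{\left(2 \right)} \right)} c{\left(-35 \right)} = \left(- \frac{12}{5} - - \frac{11 \cdot 2 \cdot 2}{5}\right) \left(- 35 \left(1 + 2 \left(-35\right)\right)\right) = \left(- \frac{12}{5} - \left(- \frac{11}{5}\right) 4\right) \left(- 35 \left(1 - 70\right)\right) = \left(- \frac{12}{5} + \frac{44}{5}\right) \left(\left(-35\right) \left(-69\right)\right) = \frac{32}{5} \cdot 2415 = 15456$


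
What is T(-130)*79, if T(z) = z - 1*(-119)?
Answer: -869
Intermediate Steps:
T(z) = 119 + z (T(z) = z + 119 = 119 + z)
T(-130)*79 = (119 - 130)*79 = -11*79 = -869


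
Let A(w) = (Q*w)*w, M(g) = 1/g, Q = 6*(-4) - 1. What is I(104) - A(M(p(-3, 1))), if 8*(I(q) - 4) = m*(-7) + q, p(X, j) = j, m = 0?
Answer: 42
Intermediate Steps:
Q = -25 (Q = -24 - 1 = -25)
I(q) = 4 + q/8 (I(q) = 4 + (0*(-7) + q)/8 = 4 + (0 + q)/8 = 4 + q/8)
A(w) = -25*w**2 (A(w) = (-25*w)*w = -25*w**2)
I(104) - A(M(p(-3, 1))) = (4 + (1/8)*104) - (-25)*(1/1)**2 = (4 + 13) - (-25)*1**2 = 17 - (-25) = 17 - 1*(-25) = 17 + 25 = 42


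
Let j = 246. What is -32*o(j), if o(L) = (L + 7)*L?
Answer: -1991616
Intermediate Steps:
o(L) = L*(7 + L) (o(L) = (7 + L)*L = L*(7 + L))
-32*o(j) = -7872*(7 + 246) = -7872*253 = -32*62238 = -1991616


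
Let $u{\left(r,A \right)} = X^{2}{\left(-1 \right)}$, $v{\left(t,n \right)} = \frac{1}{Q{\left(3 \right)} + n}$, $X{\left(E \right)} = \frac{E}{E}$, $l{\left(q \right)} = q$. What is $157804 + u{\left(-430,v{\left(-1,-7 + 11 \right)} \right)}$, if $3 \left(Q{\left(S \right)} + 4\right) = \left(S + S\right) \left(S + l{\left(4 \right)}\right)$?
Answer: $157805$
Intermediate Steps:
$X{\left(E \right)} = 1$
$Q{\left(S \right)} = -4 + \frac{2 S \left(4 + S\right)}{3}$ ($Q{\left(S \right)} = -4 + \frac{\left(S + S\right) \left(S + 4\right)}{3} = -4 + \frac{2 S \left(4 + S\right)}{3}$)
$v{\left(t,n \right)} = \frac{1}{10 + n}$ ($v{\left(t,n \right)} = \frac{1}{\left(-4 + \frac{2 \cdot 3^{2}}{3} + \frac{8}{3} \cdot 3\right) + n} = \frac{1}{\left(-4 + \frac{2}{3} \cdot 9 + 8\right) + n} = \frac{1}{\left(-4 + 6 + 8\right) + n} = \frac{1}{10 + n}$)
$u{\left(r,A \right)} = 1$ ($u{\left(r,A \right)} = 1^{2} = 1$)
$157804 + u{\left(-430,v{\left(-1,-7 + 11 \right)} \right)} = 157804 + 1 = 157805$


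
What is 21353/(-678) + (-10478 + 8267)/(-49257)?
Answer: -38899469/1236898 ≈ -31.449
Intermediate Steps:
21353/(-678) + (-10478 + 8267)/(-49257) = 21353*(-1/678) - 2211*(-1/49257) = -21353/678 + 737/16419 = -38899469/1236898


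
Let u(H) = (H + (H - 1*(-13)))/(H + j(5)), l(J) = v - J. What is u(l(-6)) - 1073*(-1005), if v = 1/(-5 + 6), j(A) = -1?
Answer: 2156739/2 ≈ 1.0784e+6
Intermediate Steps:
v = 1 (v = 1/1 = 1)
l(J) = 1 - J
u(H) = (13 + 2*H)/(-1 + H) (u(H) = (H + (H - 1*(-13)))/(H - 1) = (H + (H + 13))/(-1 + H) = (H + (13 + H))/(-1 + H) = (13 + 2*H)/(-1 + H))
u(l(-6)) - 1073*(-1005) = (13 + 2*(1 - 1*(-6)))/(-1 + (1 - 1*(-6))) - 1073*(-1005) = (13 + 2*(1 + 6))/(-1 + (1 + 6)) + 1078365 = (13 + 2*7)/(-1 + 7) + 1078365 = (13 + 14)/6 + 1078365 = (1/6)*27 + 1078365 = 9/2 + 1078365 = 2156739/2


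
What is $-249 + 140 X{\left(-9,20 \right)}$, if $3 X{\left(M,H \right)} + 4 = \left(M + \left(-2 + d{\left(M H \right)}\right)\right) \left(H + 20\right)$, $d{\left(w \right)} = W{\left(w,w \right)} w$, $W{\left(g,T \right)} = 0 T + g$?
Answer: $60459031$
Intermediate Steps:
$W{\left(g,T \right)} = g$ ($W{\left(g,T \right)} = 0 + g = g$)
$d{\left(w \right)} = w^{2}$ ($d{\left(w \right)} = w w = w^{2}$)
$X{\left(M,H \right)} = - \frac{4}{3} + \frac{\left(20 + H\right) \left(-2 + M + H^{2} M^{2}\right)}{3}$ ($X{\left(M,H \right)} = - \frac{4}{3} + \frac{\left(M + \left(-2 + \left(M H\right)^{2}\right)\right) \left(H + 20\right)}{3} = - \frac{4}{3} + \frac{\left(M + \left(-2 + \left(H M\right)^{2}\right)\right) \left(20 + H\right)}{3} = - \frac{4}{3} + \frac{\left(M + \left(-2 + H^{2} M^{2}\right)\right) \left(20 + H\right)}{3} = - \frac{4}{3} + \frac{\left(-2 + M + H^{2} M^{2}\right) \left(20 + H\right)}{3} = - \frac{4}{3} + \frac{\left(20 + H\right) \left(-2 + M + H^{2} M^{2}\right)}{3}$)
$-249 + 140 X{\left(-9,20 \right)} = -249 + 140 \left(- \frac{44}{3} - \frac{40}{3} + \frac{20}{3} \left(-9\right) + \frac{1}{3} \cdot 20 \left(-9\right) + \frac{20^{3} \left(-9\right)^{2}}{3} + \frac{20 \cdot 20^{2} \left(-9\right)^{2}}{3}\right) = -249 + 140 \left(- \frac{44}{3} - \frac{40}{3} - 60 - 60 + \frac{1}{3} \cdot 8000 \cdot 81 + \frac{20}{3} \cdot 400 \cdot 81\right) = -249 + 140 \left(- \frac{44}{3} - \frac{40}{3} - 60 - 60 + 216000 + 216000\right) = -249 + 140 \cdot 431852 = -249 + 60459280 = 60459031$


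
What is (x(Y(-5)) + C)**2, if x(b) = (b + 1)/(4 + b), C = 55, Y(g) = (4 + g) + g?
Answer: 13225/4 ≈ 3306.3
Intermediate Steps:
Y(g) = 4 + 2*g
x(b) = (1 + b)/(4 + b)
(x(Y(-5)) + C)**2 = ((1 + (4 + 2*(-5)))/(4 + (4 + 2*(-5))) + 55)**2 = ((1 + (4 - 10))/(4 + (4 - 10)) + 55)**2 = ((1 - 6)/(4 - 6) + 55)**2 = (-5/(-2) + 55)**2 = (-1/2*(-5) + 55)**2 = (5/2 + 55)**2 = (115/2)**2 = 13225/4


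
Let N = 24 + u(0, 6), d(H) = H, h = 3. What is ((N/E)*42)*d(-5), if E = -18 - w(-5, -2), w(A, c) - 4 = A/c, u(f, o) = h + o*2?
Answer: 2340/7 ≈ 334.29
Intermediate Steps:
u(f, o) = 3 + 2*o (u(f, o) = 3 + o*2 = 3 + 2*o)
w(A, c) = 4 + A/c
E = -49/2 (E = -18 - (4 - 5/(-2)) = -18 - (4 - 5*(-½)) = -18 - (4 + 5/2) = -18 - 1*13/2 = -18 - 13/2 = -49/2 ≈ -24.500)
N = 39 (N = 24 + (3 + 2*6) = 24 + (3 + 12) = 24 + 15 = 39)
((N/E)*42)*d(-5) = ((39/(-49/2))*42)*(-5) = ((39*(-2/49))*42)*(-5) = -78/49*42*(-5) = -468/7*(-5) = 2340/7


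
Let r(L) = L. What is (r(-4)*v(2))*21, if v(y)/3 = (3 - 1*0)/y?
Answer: -378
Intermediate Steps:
v(y) = 9/y (v(y) = 3*((3 - 1*0)/y) = 3*((3 + 0)/y) = 3*(3/y) = 9/y)
(r(-4)*v(2))*21 = -36/2*21 = -4*9/2*21 = -18*21 = -378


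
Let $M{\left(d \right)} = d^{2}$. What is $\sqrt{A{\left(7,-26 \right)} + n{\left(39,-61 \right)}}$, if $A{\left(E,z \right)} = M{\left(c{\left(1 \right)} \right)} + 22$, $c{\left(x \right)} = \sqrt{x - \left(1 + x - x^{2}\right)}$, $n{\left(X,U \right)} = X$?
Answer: $\sqrt{61} \approx 7.8102$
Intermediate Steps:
$c{\left(x \right)} = \sqrt{-1 + x^{2}}$ ($c{\left(x \right)} = \sqrt{x - \left(1 + x - x^{2}\right)} = \sqrt{-1 + x^{2}}$)
$A{\left(E,z \right)} = 22$ ($A{\left(E,z \right)} = \left(\sqrt{-1 + 1^{2}}\right)^{2} + 22 = \left(\sqrt{-1 + 1}\right)^{2} + 22 = \left(\sqrt{0}\right)^{2} + 22 = 0^{2} + 22 = 0 + 22 = 22$)
$\sqrt{A{\left(7,-26 \right)} + n{\left(39,-61 \right)}} = \sqrt{22 + 39} = \sqrt{61}$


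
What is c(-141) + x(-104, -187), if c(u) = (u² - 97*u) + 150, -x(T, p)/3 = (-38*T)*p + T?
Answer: 2251092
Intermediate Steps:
x(T, p) = -3*T + 114*T*p (x(T, p) = -3*((-38*T)*p + T) = -3*(-38*T*p + T) = -3*(T - 38*T*p) = -3*T + 114*T*p)
c(u) = 150 + u² - 97*u
c(-141) + x(-104, -187) = (150 + (-141)² - 97*(-141)) + 3*(-104)*(-1 + 38*(-187)) = (150 + 19881 + 13677) + 3*(-104)*(-1 - 7106) = 33708 + 3*(-104)*(-7107) = 33708 + 2217384 = 2251092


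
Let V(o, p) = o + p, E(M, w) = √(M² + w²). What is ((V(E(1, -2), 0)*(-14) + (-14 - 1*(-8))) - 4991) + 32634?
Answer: 27637 - 14*√5 ≈ 27606.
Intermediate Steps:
((V(E(1, -2), 0)*(-14) + (-14 - 1*(-8))) - 4991) + 32634 = (((√(1² + (-2)²) + 0)*(-14) + (-14 - 1*(-8))) - 4991) + 32634 = (((√(1 + 4) + 0)*(-14) + (-14 + 8)) - 4991) + 32634 = (((√5 + 0)*(-14) - 6) - 4991) + 32634 = ((√5*(-14) - 6) - 4991) + 32634 = ((-14*√5 - 6) - 4991) + 32634 = ((-6 - 14*√5) - 4991) + 32634 = (-4997 - 14*√5) + 32634 = 27637 - 14*√5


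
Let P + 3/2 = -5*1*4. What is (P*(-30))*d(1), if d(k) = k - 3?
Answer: -1290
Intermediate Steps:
d(k) = -3 + k
P = -43/2 (P = -3/2 - 5*1*4 = -3/2 - 5*4 = -3/2 - 20 = -43/2 ≈ -21.500)
(P*(-30))*d(1) = (-43/2*(-30))*(-3 + 1) = 645*(-2) = -1290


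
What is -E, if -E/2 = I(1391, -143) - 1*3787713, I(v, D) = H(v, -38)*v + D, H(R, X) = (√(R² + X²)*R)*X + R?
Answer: -3705950 - 735254780*√77453 ≈ -2.0463e+11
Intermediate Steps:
H(R, X) = R + R*X*√(R² + X²) (H(R, X) = (R*√(R² + X²))*X + R = R*X*√(R² + X²) + R = R + R*X*√(R² + X²))
I(v, D) = D + v²*(1 - 38*√(1444 + v²)) (I(v, D) = (v*(1 - 38*√(v² + (-38)²)))*v + D = (v*(1 - 38*√(v² + 1444)))*v + D = (v*(1 - 38*√(1444 + v²)))*v + D = v²*(1 - 38*√(1444 + v²)) + D = D + v²*(1 - 38*√(1444 + v²)))
E = 3705950 + 735254780*√77453 (E = -2*((-143 + 1391²*(1 - 38*√(1444 + 1391²))) - 1*3787713) = -2*((-143 + 1934881*(1 - 38*√(1444 + 1934881))) - 3787713) = -2*((-143 + 1934881*(1 - 190*√77453)) - 3787713) = -2*((-143 + (1934881 - 367627390*√77453)) - 3787713) = -2*((1934738 - 367627390*√77453) - 3787713) = -2*(-1852975 - 367627390*√77453) = 3705950 + 735254780*√77453 ≈ 2.0463e+11)
-E = -(3705950 + 735254780*√77453) = -3705950 - 735254780*√77453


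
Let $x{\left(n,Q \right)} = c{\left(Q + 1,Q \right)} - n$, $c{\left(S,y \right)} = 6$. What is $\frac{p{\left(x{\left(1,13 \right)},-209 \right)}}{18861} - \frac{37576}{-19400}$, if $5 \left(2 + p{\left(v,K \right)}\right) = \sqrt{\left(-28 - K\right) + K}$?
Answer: $\frac{88585267}{45737925} + \frac{2 i \sqrt{7}}{94305} \approx 1.9368 + 5.611 \cdot 10^{-5} i$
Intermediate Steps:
$x{\left(n,Q \right)} = 6 - n$
$p{\left(v,K \right)} = -2 + \frac{2 i \sqrt{7}}{5}$ ($p{\left(v,K \right)} = -2 + \frac{\sqrt{\left(-28 - K\right) + K}}{5} = -2 + \frac{\sqrt{-28}}{5} = -2 + \frac{2 i \sqrt{7}}{5}$)
$\frac{p{\left(x{\left(1,13 \right)},-209 \right)}}{18861} - \frac{37576}{-19400} = \frac{-2 + \frac{2 i \sqrt{7}}{5}}{18861} - \frac{37576}{-19400} = \left(-2 + \frac{2 i \sqrt{7}}{5}\right) \frac{1}{18861} - - \frac{4697}{2425} = \left(- \frac{2}{18861} + \frac{2 i \sqrt{7}}{94305}\right) + \frac{4697}{2425} = \frac{88585267}{45737925} + \frac{2 i \sqrt{7}}{94305}$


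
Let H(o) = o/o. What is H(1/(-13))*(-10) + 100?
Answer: 90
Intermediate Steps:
H(o) = 1
H(1/(-13))*(-10) + 100 = 1*(-10) + 100 = -10 + 100 = 90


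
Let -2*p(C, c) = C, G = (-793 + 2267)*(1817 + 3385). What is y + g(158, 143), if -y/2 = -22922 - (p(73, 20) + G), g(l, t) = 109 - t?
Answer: 15381233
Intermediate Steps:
G = 7667748 (G = 1474*5202 = 7667748)
p(C, c) = -C/2
y = 15381267 (y = -2*(-22922 - (-½*73 + 7667748)) = -2*(-22922 - (-73/2 + 7667748)) = -2*(-22922 - 1*15335423/2) = -2*(-22922 - 15335423/2) = -2*(-15381267/2) = 15381267)
y + g(158, 143) = 15381267 + (109 - 1*143) = 15381267 + (109 - 143) = 15381267 - 34 = 15381233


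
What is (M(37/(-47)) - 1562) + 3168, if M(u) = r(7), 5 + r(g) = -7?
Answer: 1594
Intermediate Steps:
r(g) = -12 (r(g) = -5 - 7 = -12)
M(u) = -12
(M(37/(-47)) - 1562) + 3168 = (-12 - 1562) + 3168 = -1574 + 3168 = 1594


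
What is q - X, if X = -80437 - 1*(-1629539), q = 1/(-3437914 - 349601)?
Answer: -5867247061531/3787515 ≈ -1.5491e+6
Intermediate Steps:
q = -1/3787515 (q = 1/(-3787515) = -1/3787515 ≈ -2.6403e-7)
X = 1549102 (X = -80437 + 1629539 = 1549102)
q - X = -1/3787515 - 1*1549102 = -1/3787515 - 1549102 = -5867247061531/3787515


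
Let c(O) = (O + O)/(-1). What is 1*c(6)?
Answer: -12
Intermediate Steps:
c(O) = -2*O (c(O) = (2*O)*(-1) = -2*O)
1*c(6) = 1*(-2*6) = 1*(-12) = -12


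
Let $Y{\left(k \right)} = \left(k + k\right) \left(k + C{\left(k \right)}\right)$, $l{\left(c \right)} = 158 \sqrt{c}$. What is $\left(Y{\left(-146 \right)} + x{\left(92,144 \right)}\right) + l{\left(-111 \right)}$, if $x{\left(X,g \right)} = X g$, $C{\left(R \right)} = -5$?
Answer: $57340 + 158 i \sqrt{111} \approx 57340.0 + 1664.6 i$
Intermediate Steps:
$Y{\left(k \right)} = 2 k \left(-5 + k\right)$ ($Y{\left(k \right)} = \left(k + k\right) \left(k - 5\right) = 2 k \left(-5 + k\right)$)
$\left(Y{\left(-146 \right)} + x{\left(92,144 \right)}\right) + l{\left(-111 \right)} = \left(2 \left(-146\right) \left(-5 - 146\right) + 92 \cdot 144\right) + 158 \sqrt{-111} = \left(2 \left(-146\right) \left(-151\right) + 13248\right) + 158 i \sqrt{111} = \left(44092 + 13248\right) + 158 i \sqrt{111} = 57340 + 158 i \sqrt{111}$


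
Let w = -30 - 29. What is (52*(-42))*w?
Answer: 128856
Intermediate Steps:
w = -59
(52*(-42))*w = (52*(-42))*(-59) = -2184*(-59) = 128856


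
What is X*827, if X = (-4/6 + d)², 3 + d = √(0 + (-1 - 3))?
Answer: 70295/9 - 36388*I/3 ≈ 7810.6 - 12129.0*I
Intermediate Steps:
d = -3 + 2*I (d = -3 + √(0 + (-1 - 3)) = -3 + √(0 - 4) = -3 + √(-4) = -3 + 2*I ≈ -3.0 + 2.0*I)
X = (-11/3 + 2*I)² (X = (-4/6 + (-3 + 2*I))² = (-4*⅙ + (-3 + 2*I))² = (-⅔ + (-3 + 2*I))² = (-11/3 + 2*I)² ≈ 9.4444 - 14.667*I)
X*827 = (85/9 - 44*I/3)*827 = 70295/9 - 36388*I/3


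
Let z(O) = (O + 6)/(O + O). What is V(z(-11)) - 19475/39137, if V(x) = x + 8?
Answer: 6655347/861014 ≈ 7.7297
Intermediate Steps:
z(O) = (6 + O)/(2*O) (z(O) = (6 + O)/((2*O)) = (6 + O)*(1/(2*O)) = (6 + O)/(2*O))
V(x) = 8 + x
V(z(-11)) - 19475/39137 = (8 + (½)*(6 - 11)/(-11)) - 19475/39137 = (8 + (½)*(-1/11)*(-5)) - 19475/39137 = (8 + 5/22) - 1*19475/39137 = 181/22 - 19475/39137 = 6655347/861014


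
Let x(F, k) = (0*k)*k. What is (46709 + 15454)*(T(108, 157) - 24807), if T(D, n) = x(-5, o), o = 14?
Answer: -1542077541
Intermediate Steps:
x(F, k) = 0 (x(F, k) = 0*k = 0)
T(D, n) = 0
(46709 + 15454)*(T(108, 157) - 24807) = (46709 + 15454)*(0 - 24807) = 62163*(-24807) = -1542077541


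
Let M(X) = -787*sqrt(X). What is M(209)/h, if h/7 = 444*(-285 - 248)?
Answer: 787*sqrt(209)/1656564 ≈ 0.0068681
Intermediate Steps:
h = -1656564 (h = 7*(444*(-285 - 248)) = 7*(444*(-533)) = 7*(-236652) = -1656564)
M(209)/h = -787*sqrt(209)/(-1656564) = -787*sqrt(209)*(-1/1656564) = 787*sqrt(209)/1656564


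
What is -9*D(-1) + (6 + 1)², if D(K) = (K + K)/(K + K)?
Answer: 40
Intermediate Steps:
D(K) = 1 (D(K) = (2*K)/((2*K)) = (2*K)*(1/(2*K)) = 1)
-9*D(-1) + (6 + 1)² = -9*1 + (6 + 1)² = -9 + 7² = -9 + 49 = 40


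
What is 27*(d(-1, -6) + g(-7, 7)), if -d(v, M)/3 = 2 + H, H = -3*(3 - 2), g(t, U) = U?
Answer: 270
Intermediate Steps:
H = -3 (H = -3*1 = -3)
d(v, M) = 3 (d(v, M) = -3*(2 - 3) = -3*(-1) = 3)
27*(d(-1, -6) + g(-7, 7)) = 27*(3 + 7) = 27*10 = 270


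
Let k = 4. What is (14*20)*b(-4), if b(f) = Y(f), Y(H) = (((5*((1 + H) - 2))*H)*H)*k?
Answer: -448000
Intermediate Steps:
Y(H) = 4*H**2*(-5 + 5*H) (Y(H) = (((5*((1 + H) - 2))*H)*H)*4 = (((5*(-1 + H))*H)*H)*4 = (((-5 + 5*H)*H)*H)*4 = ((H*(-5 + 5*H))*H)*4 = (H**2*(-5 + 5*H))*4 = 4*H**2*(-5 + 5*H))
b(f) = 20*f**2*(-1 + f)
(14*20)*b(-4) = (14*20)*(20*(-4)**2*(-1 - 4)) = 280*(20*16*(-5)) = 280*(-1600) = -448000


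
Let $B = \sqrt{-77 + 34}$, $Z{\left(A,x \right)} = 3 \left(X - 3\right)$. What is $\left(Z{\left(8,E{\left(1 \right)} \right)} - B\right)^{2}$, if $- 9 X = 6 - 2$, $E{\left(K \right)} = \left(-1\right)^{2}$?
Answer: $\frac{574}{9} + \frac{62 i \sqrt{43}}{3} \approx 63.778 + 135.52 i$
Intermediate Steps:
$E{\left(K \right)} = 1$
$X = - \frac{4}{9}$ ($X = - \frac{6 - 2}{9} = \left(- \frac{1}{9}\right) 4 = - \frac{4}{9} \approx -0.44444$)
$Z{\left(A,x \right)} = - \frac{31}{3}$ ($Z{\left(A,x \right)} = 3 \left(- \frac{4}{9} - 3\right) = 3 \left(- \frac{31}{9}\right) = - \frac{31}{3}$)
$B = i \sqrt{43}$ ($B = \sqrt{-43} = i \sqrt{43} \approx 6.5574 i$)
$\left(Z{\left(8,E{\left(1 \right)} \right)} - B\right)^{2} = \left(- \frac{31}{3} - i \sqrt{43}\right)^{2}$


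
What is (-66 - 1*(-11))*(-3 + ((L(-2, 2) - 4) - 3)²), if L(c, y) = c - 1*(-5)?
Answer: -715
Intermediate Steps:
L(c, y) = 5 + c (L(c, y) = c + 5 = 5 + c)
(-66 - 1*(-11))*(-3 + ((L(-2, 2) - 4) - 3)²) = (-66 - 1*(-11))*(-3 + (((5 - 2) - 4) - 3)²) = (-66 + 11)*(-3 + ((3 - 4) - 3)²) = -55*(-3 + (-1 - 3)²) = -55*(-3 + (-4)²) = -55*(-3 + 16) = -55*13 = -715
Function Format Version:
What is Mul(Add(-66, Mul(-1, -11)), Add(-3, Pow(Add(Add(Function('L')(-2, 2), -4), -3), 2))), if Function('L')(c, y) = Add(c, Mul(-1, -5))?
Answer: -715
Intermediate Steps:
Function('L')(c, y) = Add(5, c) (Function('L')(c, y) = Add(c, 5) = Add(5, c))
Mul(Add(-66, Mul(-1, -11)), Add(-3, Pow(Add(Add(Function('L')(-2, 2), -4), -3), 2))) = Mul(Add(-66, Mul(-1, -11)), Add(-3, Pow(Add(Add(Add(5, -2), -4), -3), 2))) = Mul(Add(-66, 11), Add(-3, Pow(Add(Add(3, -4), -3), 2))) = Mul(-55, Add(-3, Pow(Add(-1, -3), 2))) = Mul(-55, Add(-3, Pow(-4, 2))) = Mul(-55, Add(-3, 16)) = Mul(-55, 13) = -715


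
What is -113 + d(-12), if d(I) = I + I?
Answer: -137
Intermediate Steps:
d(I) = 2*I
-113 + d(-12) = -113 + 2*(-12) = -113 - 24 = -137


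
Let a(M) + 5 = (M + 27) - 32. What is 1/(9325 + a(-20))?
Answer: 1/9295 ≈ 0.00010758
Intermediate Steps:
a(M) = -10 + M (a(M) = -5 + ((M + 27) - 32) = -5 + ((27 + M) - 32) = -5 + (-5 + M) = -10 + M)
1/(9325 + a(-20)) = 1/(9325 + (-10 - 20)) = 1/(9325 - 30) = 1/9295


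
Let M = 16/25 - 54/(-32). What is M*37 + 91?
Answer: 70847/400 ≈ 177.12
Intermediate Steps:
M = 931/400 (M = 16*(1/25) - 54*(-1/32) = 16/25 + 27/16 = 931/400 ≈ 2.3275)
M*37 + 91 = (931/400)*37 + 91 = 34447/400 + 91 = 70847/400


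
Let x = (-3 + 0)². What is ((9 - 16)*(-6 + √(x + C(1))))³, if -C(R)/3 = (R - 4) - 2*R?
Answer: 222264 - 90552*√6 ≈ 457.80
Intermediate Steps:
x = 9 (x = (-3)² = 9)
C(R) = 12 + 3*R (C(R) = -3*((R - 4) - 2*R) = -3*((-4 + R) - 2*R) = -3*(-4 - R) = 12 + 3*R)
((9 - 16)*(-6 + √(x + C(1))))³ = ((9 - 16)*(-6 + √(9 + (12 + 3*1))))³ = (-7*(-6 + √(9 + (12 + 3))))³ = (-7*(-6 + √(9 + 15)))³ = (-7*(-6 + √24))³ = (-7*(-6 + 2*√6))³ = (42 - 14*√6)³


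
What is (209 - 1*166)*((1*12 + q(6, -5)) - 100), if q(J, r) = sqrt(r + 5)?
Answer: -3784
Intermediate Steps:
q(J, r) = sqrt(5 + r)
(209 - 1*166)*((1*12 + q(6, -5)) - 100) = (209 - 1*166)*((1*12 + sqrt(5 - 5)) - 100) = (209 - 166)*((12 + sqrt(0)) - 100) = 43*((12 + 0) - 100) = 43*(12 - 100) = 43*(-88) = -3784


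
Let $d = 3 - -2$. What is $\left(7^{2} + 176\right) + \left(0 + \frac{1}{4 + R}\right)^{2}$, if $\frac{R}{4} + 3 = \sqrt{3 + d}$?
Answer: $\frac{14403}{64} + \frac{\sqrt{2}}{32} \approx 225.09$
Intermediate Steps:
$d = 5$ ($d = 3 + 2 = 5$)
$R = -12 + 8 \sqrt{2}$ ($R = -12 + 4 \sqrt{3 + 5} = -12 + 4 \sqrt{8} = -12 + 4 \cdot 2 \sqrt{2} = -12 + 8 \sqrt{2} \approx -0.68629$)
$\left(7^{2} + 176\right) + \left(0 + \frac{1}{4 + R}\right)^{2} = \left(7^{2} + 176\right) + \left(0 + \frac{1}{4 - \left(12 - 8 \sqrt{2}\right)}\right)^{2} = \left(49 + 176\right) + \left(0 + \frac{1}{-8 + 8 \sqrt{2}}\right)^{2} = 225 + \left(\frac{1}{-8 + 8 \sqrt{2}}\right)^{2} = 225 + \frac{1}{\left(-8 + 8 \sqrt{2}\right)^{2}}$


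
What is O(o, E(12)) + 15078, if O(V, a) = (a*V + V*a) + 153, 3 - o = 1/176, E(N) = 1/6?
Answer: 8042495/528 ≈ 15232.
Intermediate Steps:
E(N) = ⅙
o = 527/176 (o = 3 - 1/176 = 527/176 ≈ 2.9943)
O(V, a) = 153 + 2*V*a (O(V, a) = (V*a + V*a) + 153 = 2*V*a + 153 = 153 + 2*V*a)
O(o, E(12)) + 15078 = (153 + 2*(527/176)*(⅙)) + 15078 = (153 + 527/528) + 15078 = 81311/528 + 15078 = 8042495/528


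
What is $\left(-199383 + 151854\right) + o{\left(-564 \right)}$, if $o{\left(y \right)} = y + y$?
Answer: $-48657$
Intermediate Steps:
$o{\left(y \right)} = 2 y$
$\left(-199383 + 151854\right) + o{\left(-564 \right)} = \left(-199383 + 151854\right) + 2 \left(-564\right) = -47529 - 1128 = -48657$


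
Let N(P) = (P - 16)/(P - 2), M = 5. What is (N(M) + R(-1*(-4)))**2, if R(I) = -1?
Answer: 196/9 ≈ 21.778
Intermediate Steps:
N(P) = (-16 + P)/(-2 + P)
(N(M) + R(-1*(-4)))**2 = ((-16 + 5)/(-2 + 5) - 1)**2 = (-11/3 - 1)**2 = (-14/3)**2 = 196/9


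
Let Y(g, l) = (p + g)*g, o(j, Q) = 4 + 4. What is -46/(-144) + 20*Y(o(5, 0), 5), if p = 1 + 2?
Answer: 126743/72 ≈ 1760.3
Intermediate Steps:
p = 3
o(j, Q) = 8
Y(g, l) = g*(3 + g) (Y(g, l) = (3 + g)*g = g*(3 + g))
-46/(-144) + 20*Y(o(5, 0), 5) = -46/(-144) + 20*(8*(3 + 8)) = -46*(-1/144) + 20*(8*11) = 23/72 + 20*88 = 23/72 + 1760 = 126743/72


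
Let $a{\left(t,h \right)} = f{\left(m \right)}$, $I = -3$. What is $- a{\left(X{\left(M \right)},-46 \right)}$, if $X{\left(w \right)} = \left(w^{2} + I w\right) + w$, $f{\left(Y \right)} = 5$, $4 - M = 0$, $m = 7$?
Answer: $-5$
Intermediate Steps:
$M = 4$ ($M = 4 - 0 = 4 + 0 = 4$)
$X{\left(w \right)} = w^{2} - 2 w$ ($X{\left(w \right)} = \left(w^{2} - 3 w\right) + w = w^{2} - 2 w$)
$a{\left(t,h \right)} = 5$
$- a{\left(X{\left(M \right)},-46 \right)} = \left(-1\right) 5 = -5$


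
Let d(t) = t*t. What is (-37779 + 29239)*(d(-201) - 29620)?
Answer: -92069740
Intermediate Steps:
d(t) = t²
(-37779 + 29239)*(d(-201) - 29620) = (-37779 + 29239)*((-201)² - 29620) = -8540*(40401 - 29620) = -8540*10781 = -92069740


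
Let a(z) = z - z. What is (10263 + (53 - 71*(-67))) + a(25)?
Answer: 15073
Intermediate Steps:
a(z) = 0
(10263 + (53 - 71*(-67))) + a(25) = (10263 + (53 - 71*(-67))) + 0 = (10263 + (53 + 4757)) + 0 = (10263 + 4810) + 0 = 15073 + 0 = 15073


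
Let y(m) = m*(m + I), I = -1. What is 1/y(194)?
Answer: 1/37442 ≈ 2.6708e-5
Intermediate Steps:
y(m) = m*(-1 + m) (y(m) = m*(m - 1) = m*(-1 + m))
1/y(194) = 1/(194*(-1 + 194)) = 1/(194*193) = 1/37442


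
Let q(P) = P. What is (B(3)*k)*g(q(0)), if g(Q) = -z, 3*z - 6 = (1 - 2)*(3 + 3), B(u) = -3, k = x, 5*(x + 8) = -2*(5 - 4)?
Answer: 0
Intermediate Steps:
x = -42/5 (x = -8 + (-2*(5 - 4))/5 = -8 + (-2*1)/5 = -8 + (⅕)*(-2) = -8 - ⅖ = -42/5 ≈ -8.4000)
k = -42/5 ≈ -8.4000
z = 0 (z = 2 + ((1 - 2)*(3 + 3))/3 = 2 + (-1*6)/3 = 2 + (⅓)*(-6) = 2 - 2 = 0)
g(Q) = 0 (g(Q) = -1*0 = 0)
(B(3)*k)*g(q(0)) = -3*(-42/5)*0 = (126/5)*0 = 0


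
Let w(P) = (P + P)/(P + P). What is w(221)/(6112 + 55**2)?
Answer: 1/9137 ≈ 0.00010945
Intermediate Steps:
w(P) = 1 (w(P) = (2*P)/((2*P)) = (2*P)*(1/(2*P)) = 1)
w(221)/(6112 + 55**2) = 1/(6112 + 55**2) = 1/(6112 + 3025) = 1/9137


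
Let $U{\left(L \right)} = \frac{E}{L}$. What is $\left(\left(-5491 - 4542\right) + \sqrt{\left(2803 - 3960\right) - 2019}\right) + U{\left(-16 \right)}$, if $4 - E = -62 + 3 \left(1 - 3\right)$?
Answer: $- \frac{20075}{2} + 2 i \sqrt{794} \approx -10038.0 + 56.356 i$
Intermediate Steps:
$E = 72$ ($E = 4 - \left(-62 + 3 \left(1 - 3\right)\right) = 4 - \left(-62 + 3 \left(-2\right)\right) = 4 - \left(-62 - 6\right) = 4 - -68 = 4 + 68 = 72$)
$U{\left(L \right)} = \frac{72}{L}$
$\left(\left(-5491 - 4542\right) + \sqrt{\left(2803 - 3960\right) - 2019}\right) + U{\left(-16 \right)} = \left(\left(-5491 - 4542\right) + \sqrt{\left(2803 - 3960\right) - 2019}\right) + \frac{72}{-16} = \left(\left(-5491 - 4542\right) + \sqrt{\left(2803 - 3960\right) - 2019}\right) + 72 \left(- \frac{1}{16}\right) = \left(-10033 + \sqrt{-1157 - 2019}\right) - \frac{9}{2} = \left(-10033 + \sqrt{-3176}\right) - \frac{9}{2} = \left(-10033 + 2 i \sqrt{794}\right) - \frac{9}{2} = - \frac{20075}{2} + 2 i \sqrt{794}$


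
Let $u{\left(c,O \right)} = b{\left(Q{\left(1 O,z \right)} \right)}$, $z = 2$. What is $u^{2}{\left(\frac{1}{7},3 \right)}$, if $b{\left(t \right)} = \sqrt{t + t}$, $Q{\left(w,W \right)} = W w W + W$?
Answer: $28$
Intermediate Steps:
$Q{\left(w,W \right)} = W + w W^{2}$ ($Q{\left(w,W \right)} = w W^{2} + W = W + w W^{2}$)
$b{\left(t \right)} = \sqrt{2} \sqrt{t}$ ($b{\left(t \right)} = \sqrt{2 t} = \sqrt{2} \sqrt{t}$)
$u{\left(c,O \right)} = \sqrt{2} \sqrt{2 + 4 O}$ ($u{\left(c,O \right)} = \sqrt{2} \sqrt{2 \left(1 + 2 \cdot 1 O\right)} = \sqrt{2} \sqrt{2 \left(1 + 2 O\right)} = \sqrt{2} \sqrt{2 + 4 O}$)
$u^{2}{\left(\frac{1}{7},3 \right)} = \left(2 \sqrt{1 + 2 \cdot 3}\right)^{2} = \left(2 \sqrt{1 + 6}\right)^{2} = \left(2 \sqrt{7}\right)^{2} = 28$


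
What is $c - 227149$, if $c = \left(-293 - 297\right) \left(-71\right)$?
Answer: $-185259$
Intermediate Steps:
$c = 41890$ ($c = \left(-590\right) \left(-71\right) = 41890$)
$c - 227149 = 41890 - 227149 = -185259$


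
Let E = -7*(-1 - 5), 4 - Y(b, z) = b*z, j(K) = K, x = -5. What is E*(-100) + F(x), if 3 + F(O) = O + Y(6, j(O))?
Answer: -4174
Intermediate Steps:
Y(b, z) = 4 - b*z
F(O) = 1 - 5*O (F(O) = -3 + (O + (4 - 1*6*O)) = -3 + (O + (4 - 6*O)) = -3 + (4 - 5*O) = 1 - 5*O)
E = 42 (E = -7*(-6) = 42)
E*(-100) + F(x) = 42*(-100) + (1 - 5*(-5)) = -4200 + (1 + 25) = -4200 + 26 = -4174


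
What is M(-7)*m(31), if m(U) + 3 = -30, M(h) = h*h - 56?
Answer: 231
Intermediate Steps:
M(h) = -56 + h² (M(h) = h² - 56 = -56 + h²)
m(U) = -33 (m(U) = -3 - 30 = -33)
M(-7)*m(31) = (-56 + (-7)²)*(-33) = (-56 + 49)*(-33) = -7*(-33) = 231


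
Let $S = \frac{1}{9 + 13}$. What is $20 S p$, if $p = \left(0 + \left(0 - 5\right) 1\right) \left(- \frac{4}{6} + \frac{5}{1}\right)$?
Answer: $- \frac{650}{33} \approx -19.697$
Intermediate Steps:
$p = - \frac{65}{3}$ ($p = \left(0 - 5\right) \left(\left(-4\right) \frac{1}{6} + 5 \cdot 1\right) = \left(0 - 5\right) \left(- \frac{2}{3} + 5\right) = \left(-5\right) \frac{13}{3} = - \frac{65}{3} \approx -21.667$)
$S = \frac{1}{22} \approx 0.045455$
$20 S p = 20 \cdot \frac{1}{22} \left(- \frac{65}{3}\right) = \frac{10}{11} \left(- \frac{65}{3}\right) = - \frac{650}{33}$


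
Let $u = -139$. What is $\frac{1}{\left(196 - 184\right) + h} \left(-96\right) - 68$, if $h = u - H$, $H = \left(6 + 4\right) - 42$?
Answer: $- \frac{6364}{95} \approx -66.99$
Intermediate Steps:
$H = -32$ ($H = 10 - 42 = -32$)
$h = -107$ ($h = -139 - -32 = -139 + 32 = -107$)
$\frac{1}{\left(196 - 184\right) + h} \left(-96\right) - 68 = \frac{1}{\left(196 - 184\right) - 107} \left(-96\right) - 68 = \frac{1}{12 - 107} \left(-96\right) - 68 = \frac{1}{-95} \left(-96\right) - 68 = \left(- \frac{1}{95}\right) \left(-96\right) - 68 = \frac{96}{95} - 68 = - \frac{6364}{95}$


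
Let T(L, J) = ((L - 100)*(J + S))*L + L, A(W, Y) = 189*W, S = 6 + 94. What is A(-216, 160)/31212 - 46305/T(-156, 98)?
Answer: -142966341/108817748 ≈ -1.3138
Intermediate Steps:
S = 100
T(L, J) = L + L*(-100 + L)*(100 + J) (T(L, J) = ((L - 100)*(J + 100))*L + L = ((-100 + L)*(100 + J))*L + L = L*(-100 + L)*(100 + J) + L = L + L*(-100 + L)*(100 + J))
A(-216, 160)/31212 - 46305/T(-156, 98) = (189*(-216))/31212 - 46305*(-1/(156*(-9999 - 100*98 + 100*(-156) + 98*(-156)))) = -40824*1/31212 - 46305*(-1/(156*(-9999 - 9800 - 15600 - 15288))) = -378/289 - 46305/((-156*(-50687))) = -378/289 - 46305/7907172 = -378/289 - 46305*1/7907172 = -378/289 - 2205/376532 = -142966341/108817748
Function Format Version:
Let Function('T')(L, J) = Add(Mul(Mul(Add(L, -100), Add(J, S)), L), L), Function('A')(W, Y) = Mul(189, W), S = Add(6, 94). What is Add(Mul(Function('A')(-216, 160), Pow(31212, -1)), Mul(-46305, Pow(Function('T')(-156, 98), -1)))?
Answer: Rational(-142966341, 108817748) ≈ -1.3138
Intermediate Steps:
S = 100
Function('T')(L, J) = Add(L, Mul(L, Add(-100, L), Add(100, J))) (Function('T')(L, J) = Add(Mul(Mul(Add(L, -100), Add(J, 100)), L), L) = Add(Mul(Mul(Add(-100, L), Add(100, J)), L), L) = Add(Mul(L, Add(-100, L), Add(100, J)), L) = Add(L, Mul(L, Add(-100, L), Add(100, J))))
Add(Mul(Function('A')(-216, 160), Pow(31212, -1)), Mul(-46305, Pow(Function('T')(-156, 98), -1))) = Add(Mul(Mul(189, -216), Pow(31212, -1)), Mul(-46305, Pow(Mul(-156, Add(-9999, Mul(-100, 98), Mul(100, -156), Mul(98, -156))), -1))) = Add(Mul(-40824, Rational(1, 31212)), Mul(-46305, Pow(Mul(-156, Add(-9999, -9800, -15600, -15288)), -1))) = Add(Rational(-378, 289), Mul(-46305, Pow(Mul(-156, -50687), -1))) = Add(Rational(-378, 289), Mul(-46305, Pow(7907172, -1))) = Add(Rational(-378, 289), Mul(-46305, Rational(1, 7907172))) = Add(Rational(-378, 289), Rational(-2205, 376532)) = Rational(-142966341, 108817748)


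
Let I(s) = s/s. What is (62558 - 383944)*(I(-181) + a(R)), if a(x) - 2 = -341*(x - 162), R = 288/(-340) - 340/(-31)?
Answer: -1414894473122/85 ≈ -1.6646e+10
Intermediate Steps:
R = 26668/2635 (R = 288*(-1/340) - 340*(-1/31) = -72/85 + 340/31 = 26668/2635 ≈ 10.121)
a(x) = 55244 - 341*x (a(x) = 2 - 341*(x - 162) = 2 - 341*(-162 + x) = 2 + (55242 - 341*x) = 55244 - 341*x)
I(s) = 1
(62558 - 383944)*(I(-181) + a(R)) = (62558 - 383944)*(1 + (55244 - 341*26668/2635)) = -321386*(1 + (55244 - 293348/85)) = -321386*(1 + 4402392/85) = -321386*4402477/85 = -1414894473122/85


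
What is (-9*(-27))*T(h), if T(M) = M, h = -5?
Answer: -1215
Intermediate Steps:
(-9*(-27))*T(h) = -9*(-27)*(-5) = 243*(-5) = -1215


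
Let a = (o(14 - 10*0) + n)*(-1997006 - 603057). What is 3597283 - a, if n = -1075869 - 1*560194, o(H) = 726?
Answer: -4251975628948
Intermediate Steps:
n = -1636063 (n = -1075869 - 560194 = -1636063)
a = 4251979226231 (a = (726 - 1636063)*(-1997006 - 603057) = -1635337*(-2600063) = 4251979226231)
3597283 - a = 3597283 - 1*4251979226231 = 3597283 - 4251979226231 = -4251975628948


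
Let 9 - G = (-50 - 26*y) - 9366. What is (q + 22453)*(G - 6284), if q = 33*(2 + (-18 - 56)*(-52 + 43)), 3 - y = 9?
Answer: 132823545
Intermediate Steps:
y = -6 (y = 3 - 1*9 = 3 - 9 = -6)
q = 22044 (q = 33*(2 - 74*(-9)) = 33*(2 + 666) = 33*668 = 22044)
G = 9269 (G = 9 - ((-50 - 26*(-6)) - 9366) = 9 - ((-50 + 156) - 9366) = 9 - (106 - 9366) = 9 - 1*(-9260) = 9 + 9260 = 9269)
(q + 22453)*(G - 6284) = (22044 + 22453)*(9269 - 6284) = 44497*2985 = 132823545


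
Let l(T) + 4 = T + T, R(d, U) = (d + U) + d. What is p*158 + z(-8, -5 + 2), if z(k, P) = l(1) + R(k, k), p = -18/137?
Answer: -6406/137 ≈ -46.759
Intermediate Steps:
p = -18/137 (p = -18*1/137 = -18/137 ≈ -0.13139)
R(d, U) = U + 2*d (R(d, U) = (U + d) + d = U + 2*d)
l(T) = -4 + 2*T (l(T) = -4 + (T + T) = -4 + 2*T)
z(k, P) = -2 + 3*k (z(k, P) = (-4 + 2*1) + (k + 2*k) = (-4 + 2) + 3*k = -2 + 3*k)
p*158 + z(-8, -5 + 2) = -18/137*158 + (-2 + 3*(-8)) = -2844/137 + (-2 - 24) = -2844/137 - 26 = -6406/137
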